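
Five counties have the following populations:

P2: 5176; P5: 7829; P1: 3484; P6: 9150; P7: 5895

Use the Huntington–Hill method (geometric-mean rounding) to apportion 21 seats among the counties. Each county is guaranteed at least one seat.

With divisor 1462: modified quotas P2 3.540, P5 5.355, P1 2.383, P6 6.259, P7 4.032.
Geometric-mean thresholds: P2 √(3·4)=3.464, P5 √(5·6)=5.477, P1 √(2·3)=2.449, P6 √(6·7)=6.481, P7 √(4·5)=4.472.
Each quota rounded against its threshold gives P2 4, P5 5, P1 2, P6 6, P7 4 (total 21).

P2 4, P5 5, P1 2, P6 6, P7 4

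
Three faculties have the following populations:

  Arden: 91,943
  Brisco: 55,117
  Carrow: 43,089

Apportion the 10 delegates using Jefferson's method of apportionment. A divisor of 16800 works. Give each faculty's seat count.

Arden: 5, Brisco: 3, Carrow: 2

With modified divisor 16800: modified quotas Arden 5.473, Brisco 3.281, Carrow 2.565.
Rounding down: Arden 5, Brisco 3, Carrow 2 (total 10).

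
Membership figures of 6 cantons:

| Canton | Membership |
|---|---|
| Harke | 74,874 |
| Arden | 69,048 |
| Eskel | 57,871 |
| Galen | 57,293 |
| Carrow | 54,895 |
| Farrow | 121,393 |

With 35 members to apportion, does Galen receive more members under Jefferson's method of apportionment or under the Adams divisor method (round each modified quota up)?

Adams

Jefferson: Harke 6, Arden 6, Eskel 5, Galen 4, Carrow 4, Farrow 10.
Adams: Harke 6, Arden 6, Eskel 5, Galen 5, Carrow 4, Farrow 9.
Galen gets 4 under Jefferson and 5 under Adams.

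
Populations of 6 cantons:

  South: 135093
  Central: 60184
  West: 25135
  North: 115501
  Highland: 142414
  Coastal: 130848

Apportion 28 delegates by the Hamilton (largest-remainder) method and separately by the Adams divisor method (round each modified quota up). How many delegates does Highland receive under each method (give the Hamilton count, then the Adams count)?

Hamilton: South 6, Central 3, West 1, North 5, Highland 7, Coastal 6.
Adams: South 6, Central 3, West 2, North 5, Highland 6, Coastal 6.
Highland gets 7 under Hamilton and 6 under Adams.

7 and 6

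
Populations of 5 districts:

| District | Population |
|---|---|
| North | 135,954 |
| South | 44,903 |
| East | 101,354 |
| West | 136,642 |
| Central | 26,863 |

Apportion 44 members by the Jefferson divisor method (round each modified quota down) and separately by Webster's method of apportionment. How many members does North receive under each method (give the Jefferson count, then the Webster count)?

Jefferson: North 14, South 4, East 10, West 14, Central 2.
Webster: North 13, South 4, East 10, West 14, Central 3.
North gets 14 under Jefferson and 13 under Webster.

14 and 13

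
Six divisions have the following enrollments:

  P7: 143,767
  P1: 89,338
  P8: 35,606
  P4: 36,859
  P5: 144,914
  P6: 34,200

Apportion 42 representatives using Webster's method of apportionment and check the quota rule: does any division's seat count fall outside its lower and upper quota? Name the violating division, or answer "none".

Standard quotas: P7 12.458, P1 7.742, P8 3.085, P4 3.194, P5 12.557, P6 2.964.
Webster allocation: P7 12, P1 8, P8 3, P4 3, P5 13, P6 3.
Every allocation lies between the lower and upper quota.

none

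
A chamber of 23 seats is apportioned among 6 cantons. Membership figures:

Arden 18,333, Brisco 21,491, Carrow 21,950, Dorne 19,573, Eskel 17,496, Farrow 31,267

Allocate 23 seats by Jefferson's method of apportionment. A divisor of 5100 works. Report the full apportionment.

With modified divisor 5100: modified quotas Arden 3.595, Brisco 4.214, Carrow 4.304, Dorne 3.838, Eskel 3.431, Farrow 6.131.
Rounding down: Arden 3, Brisco 4, Carrow 4, Dorne 3, Eskel 3, Farrow 6 (total 23).

Arden 3; Brisco 4; Carrow 4; Dorne 3; Eskel 3; Farrow 6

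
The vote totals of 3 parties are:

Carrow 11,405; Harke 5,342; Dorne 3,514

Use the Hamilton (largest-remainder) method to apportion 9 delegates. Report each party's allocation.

Carrow 5, Harke 2, Dorne 2

The standard divisor is 20261/9 ≈ 2251.222.
Standard quotas: Carrow 5.0661, Harke 2.3729, Dorne 1.5609.
Lower quotas: Carrow 5, Harke 2, Dorne 1 (sum 8, leaving 1 seat).
Remainders in descending order: Dorne 0.5609, Harke 0.3729, Carrow 0.0661.
The surplus seat goes to Dorne.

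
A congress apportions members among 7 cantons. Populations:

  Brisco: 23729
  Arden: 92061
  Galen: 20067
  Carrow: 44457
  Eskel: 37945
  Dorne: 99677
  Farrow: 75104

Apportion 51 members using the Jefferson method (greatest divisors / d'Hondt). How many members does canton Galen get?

Standard divisor 393040/51 ≈ 7706.667; standard quotas: Brisco 3.079, Arden 11.946, Galen 2.604, Carrow 5.769, Eskel 4.924, Dorne 12.934, Farrow 9.745.
Rounding down gives 3, 11, 2, 5, 4, 12, 9 = 46 seats, so the divisor must be adjusted.
With modified divisor 7300: modified quotas Brisco 3.251, Arden 12.611, Galen 2.749, Carrow 6.090, Eskel 5.198, Dorne 13.654, Farrow 10.288.
Rounding down: Brisco 3, Arden 12, Galen 2, Carrow 6, Eskel 5, Dorne 13, Farrow 10 (total 51).
Galen receives 2.

2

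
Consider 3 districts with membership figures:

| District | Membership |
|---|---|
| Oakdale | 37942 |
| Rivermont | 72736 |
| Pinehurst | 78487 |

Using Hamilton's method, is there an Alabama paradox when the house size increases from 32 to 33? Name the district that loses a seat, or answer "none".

At 32 seats: Oakdale 7, Rivermont 12, Pinehurst 13.
At 33 seats: Oakdale 6, Rivermont 13, Pinehurst 14.
Oakdale drops from 7 to 6.

Oakdale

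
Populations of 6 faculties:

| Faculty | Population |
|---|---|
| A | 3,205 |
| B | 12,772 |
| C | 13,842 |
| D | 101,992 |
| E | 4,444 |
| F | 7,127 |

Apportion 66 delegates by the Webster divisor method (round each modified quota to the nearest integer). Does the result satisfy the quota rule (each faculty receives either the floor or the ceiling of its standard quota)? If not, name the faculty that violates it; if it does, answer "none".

D

Standard quotas: A 1.475, B 5.879, C 6.372, D 46.948, E 2.046, F 3.281.
Webster allocation: A 1, B 6, C 6, D 48, E 2, F 3.
D has quota 46.948 (lower 46, upper 47) but receives 48 — outside the quota interval.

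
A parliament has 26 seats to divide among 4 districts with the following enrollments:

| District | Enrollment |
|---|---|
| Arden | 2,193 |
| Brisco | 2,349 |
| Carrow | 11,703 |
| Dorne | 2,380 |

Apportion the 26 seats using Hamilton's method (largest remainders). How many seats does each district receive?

Arden: 3; Brisco: 3; Carrow: 17; Dorne: 3

Total 18625; standard divisor 18625/26 ≈ 716.346.
Standard quotas: Arden 3.0614, Brisco 3.2791, Carrow 16.3371, Dorne 3.3224.
Lower quotas: Arden 3, Brisco 3, Carrow 16, Dorne 3 (sum 25, leaving 1 seat).
Remainders in descending order: Carrow 0.3371, Dorne 0.3224, Brisco 0.2791, Arden 0.0614.
Largest remainder: Carrow receives the extra seat.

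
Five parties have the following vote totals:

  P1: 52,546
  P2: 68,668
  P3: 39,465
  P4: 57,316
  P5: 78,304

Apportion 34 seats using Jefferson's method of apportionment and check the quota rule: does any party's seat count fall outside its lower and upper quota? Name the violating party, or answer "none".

none

Standard quotas: P1 6.030, P2 7.880, P3 4.529, P4 6.577, P5 8.985.
Jefferson allocation: P1 6, P2 8, P3 4, P4 7, P5 9.
Every allocation lies between the lower and upper quota.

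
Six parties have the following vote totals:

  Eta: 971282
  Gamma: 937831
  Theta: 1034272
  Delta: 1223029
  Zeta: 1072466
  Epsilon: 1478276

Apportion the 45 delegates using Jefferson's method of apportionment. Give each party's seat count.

Standard divisor 6717156/45 ≈ 149270.133; standard quotas: Eta 6.507, Gamma 6.283, Theta 6.929, Delta 8.193, Zeta 7.185, Epsilon 9.903.
Rounding down gives 6, 6, 6, 8, 7, 9 = 42 seats, so the divisor must be adjusted.
With modified divisor 137300: modified quotas Eta 7.074, Gamma 6.831, Theta 7.533, Delta 8.908, Zeta 7.811, Epsilon 10.767.
Rounding down: Eta 7, Gamma 6, Theta 7, Delta 8, Zeta 7, Epsilon 10 (total 45).

Eta=7, Gamma=6, Theta=7, Delta=8, Zeta=7, Epsilon=10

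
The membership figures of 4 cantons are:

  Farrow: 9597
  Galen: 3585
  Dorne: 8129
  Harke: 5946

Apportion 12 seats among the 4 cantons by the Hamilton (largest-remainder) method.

Farrow: 4; Galen: 1; Dorne: 4; Harke: 3

The standard divisor is 27257/12 ≈ 2271.417.
Standard quotas: Farrow 4.2251, Galen 1.5783, Dorne 3.5788, Harke 2.6177.
Lower quotas: Farrow 4, Galen 1, Dorne 3, Harke 2 (sum 10, leaving 2 seats).
Remainders in descending order: Harke 0.6177, Dorne 0.5788, Galen 0.5783, Farrow 0.2251.
Largest remainders: Harke, Dorne receive the extra seats.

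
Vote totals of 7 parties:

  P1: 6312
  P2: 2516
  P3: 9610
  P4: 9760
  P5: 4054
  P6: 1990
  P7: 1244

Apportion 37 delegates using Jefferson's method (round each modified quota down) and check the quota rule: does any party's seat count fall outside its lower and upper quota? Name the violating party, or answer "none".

Standard quotas: P1 6.581, P2 2.623, P3 10.020, P4 10.176, P5 4.227, P6 2.075, P7 1.297.
Jefferson allocation: P1 7, P2 2, P3 10, P4 11, P5 4, P6 2, P7 1.
Every allocation lies between the lower and upper quota.

none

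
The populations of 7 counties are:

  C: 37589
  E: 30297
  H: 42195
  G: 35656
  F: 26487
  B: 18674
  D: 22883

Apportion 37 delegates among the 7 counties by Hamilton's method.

C: 7; E: 5; H: 7; G: 6; F: 5; B: 3; D: 4

Total 213781; standard divisor 213781/37 ≈ 5777.865.
Standard quotas: C 6.5057, E 5.2436, H 7.3029, G 6.1711, F 4.5842, B 3.2320, D 3.9605.
Lower quotas: C 6, E 5, H 7, G 6, F 4, B 3, D 3 (sum 34, leaving 3 seats).
Remainders in descending order: D 0.9605, F 0.5842, C 0.5057, H 0.3029, E 0.2436, B 0.2320, G 0.1711.
Largest remainders: D, F, C receive the extra seats.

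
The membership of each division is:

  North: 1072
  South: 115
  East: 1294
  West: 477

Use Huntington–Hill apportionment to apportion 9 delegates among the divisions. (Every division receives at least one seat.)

North 3, South 1, East 4, West 1

With divisor 355: modified quotas North 3.020, South 0.324, East 3.645, West 1.344.
Geometric-mean thresholds: North √(3·4)=3.464, South (min 1), East √(3·4)=3.464, West √(1·2)=1.414.
Each quota rounded against its threshold gives North 3, South 1, East 4, West 1 (total 9).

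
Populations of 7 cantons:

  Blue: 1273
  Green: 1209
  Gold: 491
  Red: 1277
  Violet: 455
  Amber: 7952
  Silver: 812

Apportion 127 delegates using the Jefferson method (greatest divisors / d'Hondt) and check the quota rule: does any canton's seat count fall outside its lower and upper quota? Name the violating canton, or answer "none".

Standard quotas: Blue 12.003, Green 11.400, Gold 4.630, Red 12.041, Violet 4.290, Amber 74.980, Silver 7.656.
Jefferson allocation: Blue 12, Green 11, Gold 4, Red 12, Violet 4, Amber 77, Silver 7.
Amber has quota 74.980 (lower 74, upper 75) but receives 77 — outside the quota interval.

Amber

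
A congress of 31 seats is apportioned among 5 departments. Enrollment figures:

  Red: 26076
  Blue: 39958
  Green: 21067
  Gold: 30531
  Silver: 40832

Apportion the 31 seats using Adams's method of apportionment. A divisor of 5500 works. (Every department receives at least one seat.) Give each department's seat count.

With modified divisor 5500: modified quotas Red 4.741, Blue 7.265, Green 3.830, Gold 5.551, Silver 7.424.
Rounding up: Red 5, Blue 8, Green 4, Gold 6, Silver 8 (total 31).

Red 5, Blue 8, Green 4, Gold 6, Silver 8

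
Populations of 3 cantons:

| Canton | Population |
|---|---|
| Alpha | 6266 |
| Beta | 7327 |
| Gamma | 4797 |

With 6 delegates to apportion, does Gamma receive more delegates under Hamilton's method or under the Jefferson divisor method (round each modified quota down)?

Hamilton: Alpha 2, Beta 2, Gamma 2.
Jefferson: Alpha 2, Beta 3, Gamma 1.
Gamma gets 2 under Hamilton and 1 under Jefferson.

Hamilton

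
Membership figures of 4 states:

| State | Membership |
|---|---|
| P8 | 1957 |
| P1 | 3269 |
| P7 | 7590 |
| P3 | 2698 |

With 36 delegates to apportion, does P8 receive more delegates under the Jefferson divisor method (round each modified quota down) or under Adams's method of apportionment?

Jefferson: P8 4, P1 8, P7 18, P3 6.
Adams: P8 5, P1 8, P7 17, P3 6.
P8 gets 4 under Jefferson and 5 under Adams.

Adams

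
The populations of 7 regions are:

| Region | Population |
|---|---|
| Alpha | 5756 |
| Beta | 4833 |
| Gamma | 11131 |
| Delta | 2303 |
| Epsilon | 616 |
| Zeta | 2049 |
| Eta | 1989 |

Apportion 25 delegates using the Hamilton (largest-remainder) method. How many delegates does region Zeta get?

2

The standard divisor is 28677/25 ≈ 1147.08.
Standard quotas: Alpha 5.0180, Beta 4.2133, Gamma 9.7038, Delta 2.0077, Epsilon 0.5370, Zeta 1.7863, Eta 1.7340.
Lower quotas: Alpha 5, Beta 4, Gamma 9, Delta 2, Epsilon 0, Zeta 1, Eta 1 (sum 22, leaving 3 seats).
Remainders in descending order: Zeta 0.7863, Eta 0.7340, Gamma 0.7038, Epsilon 0.5370, Beta 0.2133, Alpha 0.0180, Delta 0.0077.
The surplus seats go to Zeta, Eta, Gamma.
Zeta receives 2.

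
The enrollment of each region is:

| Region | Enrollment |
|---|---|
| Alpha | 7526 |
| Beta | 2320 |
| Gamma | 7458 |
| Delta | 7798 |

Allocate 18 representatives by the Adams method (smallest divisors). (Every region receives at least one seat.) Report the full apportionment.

Alpha 5, Beta 2, Gamma 5, Delta 6

Standard divisor 25102/18 ≈ 1394.556; standard quotas: Alpha 5.397, Beta 1.664, Gamma 5.348, Delta 5.592.
Rounding up gives 6, 2, 6, 6 = 20 seats, so the divisor must be adjusted.
With modified divisor 1530: modified quotas Alpha 4.919, Beta 1.516, Gamma 4.875, Delta 5.097.
Rounding up: Alpha 5, Beta 2, Gamma 5, Delta 6 (total 18).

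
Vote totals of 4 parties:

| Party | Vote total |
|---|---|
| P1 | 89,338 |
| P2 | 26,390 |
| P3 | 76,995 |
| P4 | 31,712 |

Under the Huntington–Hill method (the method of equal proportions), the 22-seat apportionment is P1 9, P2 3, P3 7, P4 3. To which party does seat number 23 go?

Priority for the next seat is population ÷ (√(s·(s+1))).
Priorities: P1 9417.052, P2 7618.137, P3 10288.890, P4 9154.466.
Highest priority: P3.

P3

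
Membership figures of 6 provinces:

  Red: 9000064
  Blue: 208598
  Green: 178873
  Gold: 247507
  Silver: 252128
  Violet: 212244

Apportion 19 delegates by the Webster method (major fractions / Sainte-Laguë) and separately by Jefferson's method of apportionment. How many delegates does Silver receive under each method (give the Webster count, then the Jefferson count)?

Webster: Red 18, Blue 0, Green 0, Gold 0, Silver 1, Violet 0.
Jefferson: Red 19, Blue 0, Green 0, Gold 0, Silver 0, Violet 0.
Silver gets 1 under Webster and 0 under Jefferson.

1 and 0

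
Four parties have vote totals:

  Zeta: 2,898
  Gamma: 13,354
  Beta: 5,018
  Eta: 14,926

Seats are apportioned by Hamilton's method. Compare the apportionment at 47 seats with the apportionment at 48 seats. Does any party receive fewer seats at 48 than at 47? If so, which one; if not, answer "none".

Beta

At 47 seats: Zeta 4, Gamma 17, Beta 7, Eta 19.
At 48 seats: Zeta 4, Gamma 18, Beta 6, Eta 20.
Beta drops from 7 to 6.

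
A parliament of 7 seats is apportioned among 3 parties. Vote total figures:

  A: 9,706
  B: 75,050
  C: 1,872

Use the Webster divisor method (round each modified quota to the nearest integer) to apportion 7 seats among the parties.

A=1; B=6; C=0

Standard divisor 86628/7 ≈ 12375.429; standard quotas: A 0.784, B 6.064, C 0.151.
Rounding to the nearest integer gives A 1, B 6, C 0 — total 7, matching the house size, so no adjustment is needed.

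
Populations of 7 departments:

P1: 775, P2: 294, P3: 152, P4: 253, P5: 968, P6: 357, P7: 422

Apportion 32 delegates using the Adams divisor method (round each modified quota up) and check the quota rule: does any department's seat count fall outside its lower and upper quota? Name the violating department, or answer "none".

Standard quotas: P1 7.699, P2 2.921, P3 1.510, P4 2.514, P5 9.617, P6 3.547, P7 4.192.
Adams allocation: P1 7, P2 3, P3 2, P4 3, P5 9, P6 4, P7 4.
Every allocation lies between the lower and upper quota.

none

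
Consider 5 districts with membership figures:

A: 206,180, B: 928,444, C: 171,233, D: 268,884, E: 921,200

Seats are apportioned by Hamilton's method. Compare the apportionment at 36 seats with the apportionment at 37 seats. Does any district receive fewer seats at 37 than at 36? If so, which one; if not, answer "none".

C

At 36 seats: A 3, B 13, C 3, D 4, E 13.
At 37 seats: A 3, B 14, C 2, D 4, E 14.
C drops from 3 to 2.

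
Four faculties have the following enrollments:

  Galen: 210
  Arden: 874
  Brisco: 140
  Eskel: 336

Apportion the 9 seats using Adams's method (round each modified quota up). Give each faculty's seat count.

Galen 1, Arden 5, Brisco 1, Eskel 2

Standard divisor 1560/9 ≈ 173.333; standard quotas: Galen 1.212, Arden 5.042, Brisco 0.808, Eskel 1.938.
Rounding up gives 2, 6, 1, 2 = 11 seats, so the divisor must be adjusted.
With modified divisor 215.95: modified quotas Galen 0.972, Arden 4.047, Brisco 0.648, Eskel 1.556.
Rounding up: Galen 1, Arden 5, Brisco 1, Eskel 2 (total 9).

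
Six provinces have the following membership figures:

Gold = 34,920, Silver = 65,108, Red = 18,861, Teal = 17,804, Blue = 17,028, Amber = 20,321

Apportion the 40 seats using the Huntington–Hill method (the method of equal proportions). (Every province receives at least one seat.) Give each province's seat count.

With divisor 4355: modified quotas Gold 8.018, Silver 14.950, Red 4.331, Teal 4.088, Blue 3.910, Amber 4.666.
Geometric-mean thresholds: Gold √(8·9)=8.485, Silver √(14·15)=14.491, Red √(4·5)=4.472, Teal √(4·5)=4.472, Blue √(3·4)=3.464, Amber √(4·5)=4.472.
Each quota rounded against its threshold gives Gold 8, Silver 15, Red 4, Teal 4, Blue 4, Amber 5 (total 40).

Gold: 8, Silver: 15, Red: 4, Teal: 4, Blue: 4, Amber: 5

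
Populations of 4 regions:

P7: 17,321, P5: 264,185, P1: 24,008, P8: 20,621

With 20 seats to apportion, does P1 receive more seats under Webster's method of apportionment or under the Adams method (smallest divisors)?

Webster: P7 1, P5 17, P1 1, P8 1.
Adams: P7 1, P5 15, P1 2, P8 2.
P1 gets 1 under Webster and 2 under Adams.

Adams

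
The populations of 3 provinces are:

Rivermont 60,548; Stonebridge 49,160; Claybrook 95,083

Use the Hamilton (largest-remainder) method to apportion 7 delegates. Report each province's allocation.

The standard divisor is 204791/7 ≈ 29255.857.
Standard quotas: Rivermont 2.0696, Stonebridge 1.6803, Claybrook 3.2501.
Lower quotas: Rivermont 2, Stonebridge 1, Claybrook 3 (sum 6, leaving 1 seat).
Remainders in descending order: Stonebridge 0.6803, Claybrook 0.2501, Rivermont 0.0696.
Largest remainder: Stonebridge receives the extra seat.

Rivermont=2, Stonebridge=2, Claybrook=3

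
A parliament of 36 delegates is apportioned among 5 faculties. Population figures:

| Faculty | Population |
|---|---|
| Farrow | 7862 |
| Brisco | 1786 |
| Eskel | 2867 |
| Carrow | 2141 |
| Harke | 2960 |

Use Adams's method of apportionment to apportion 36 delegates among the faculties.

Farrow 15; Brisco 4; Eskel 6; Carrow 5; Harke 6

Standard divisor 17616/36 ≈ 489.333; standard quotas: Farrow 16.067, Brisco 3.650, Eskel 5.859, Carrow 4.375, Harke 6.049.
Rounding up gives 17, 4, 6, 5, 7 = 39 seats, so the divisor must be adjusted.
With modified divisor 530: modified quotas Farrow 14.834, Brisco 3.370, Eskel 5.409, Carrow 4.040, Harke 5.585.
Rounding up: Farrow 15, Brisco 4, Eskel 6, Carrow 5, Harke 6 (total 36).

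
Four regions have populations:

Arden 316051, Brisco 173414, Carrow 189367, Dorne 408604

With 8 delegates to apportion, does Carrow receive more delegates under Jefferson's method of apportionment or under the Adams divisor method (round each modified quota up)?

Adams

Jefferson: Arden 3, Brisco 1, Carrow 1, Dorne 3.
Adams: Arden 2, Brisco 1, Carrow 2, Dorne 3.
Carrow gets 1 under Jefferson and 2 under Adams.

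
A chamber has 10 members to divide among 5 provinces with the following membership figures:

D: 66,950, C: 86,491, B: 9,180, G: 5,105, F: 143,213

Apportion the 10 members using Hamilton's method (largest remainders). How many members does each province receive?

D: 2; C: 3; B: 0; G: 0; F: 5

Total 310939; standard divisor 310939/10 ≈ 31093.9.
Standard quotas: D 2.1532, C 2.7816, B 0.2952, G 0.1642, F 4.6058.
Lower quotas: D 2, C 2, B 0, G 0, F 4 (sum 8, leaving 2 seats).
Remainders in descending order: C 0.7816, F 0.6058, B 0.2952, G 0.1642, D 0.1532.
Largest remainders: C, F receive the extra seats.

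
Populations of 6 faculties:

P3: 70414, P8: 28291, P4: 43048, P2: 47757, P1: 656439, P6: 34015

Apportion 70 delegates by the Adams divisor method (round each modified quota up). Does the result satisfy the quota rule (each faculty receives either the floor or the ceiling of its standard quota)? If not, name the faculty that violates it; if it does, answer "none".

P1

Standard quotas: P3 5.601, P8 2.251, P4 3.424, P2 3.799, P1 52.219, P6 2.706.
Adams allocation: P3 6, P8 3, P4 4, P2 4, P1 50, P6 3.
P1 has quota 52.219 (lower 52, upper 53) but receives 50 — outside the quota interval.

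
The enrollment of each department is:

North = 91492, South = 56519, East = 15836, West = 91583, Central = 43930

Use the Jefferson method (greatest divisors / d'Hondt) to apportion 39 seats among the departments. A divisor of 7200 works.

With modified divisor 7200: modified quotas North 12.707, South 7.850, East 2.199, West 12.720, Central 6.101.
Rounding down: North 12, South 7, East 2, West 12, Central 6 (total 39).

North 12; South 7; East 2; West 12; Central 6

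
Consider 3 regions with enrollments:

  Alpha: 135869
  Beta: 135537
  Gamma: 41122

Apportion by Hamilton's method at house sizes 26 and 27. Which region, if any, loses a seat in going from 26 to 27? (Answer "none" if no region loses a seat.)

Gamma

At 26 seats: Alpha 11, Beta 11, Gamma 4.
At 27 seats: Alpha 12, Beta 12, Gamma 3.
Gamma drops from 4 to 3.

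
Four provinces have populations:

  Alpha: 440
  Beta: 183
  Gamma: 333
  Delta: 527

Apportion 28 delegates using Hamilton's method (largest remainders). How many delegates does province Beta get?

Standard divisor: 1483 ÷ 28 ≈ 52.964.
Standard quotas: Alpha 8.307, Beta 3.455, Gamma 6.287, Delta 9.950.
Lower quotas: Alpha 8, Beta 3, Gamma 6, Delta 9 (sum 26, leaving 2 seats).
Remainders in descending order: Delta 0.950, Beta 0.455, Alpha 0.307, Gamma 0.287.
Largest remainders: Delta, Beta receive the extra seats.
Beta receives 4.

4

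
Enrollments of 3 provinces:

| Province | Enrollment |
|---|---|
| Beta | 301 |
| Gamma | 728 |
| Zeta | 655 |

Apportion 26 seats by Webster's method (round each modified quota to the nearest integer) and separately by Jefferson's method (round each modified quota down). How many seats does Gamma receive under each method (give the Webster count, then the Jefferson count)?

Webster: Beta 5, Gamma 11, Zeta 10.
Jefferson: Beta 4, Gamma 12, Zeta 10.
Gamma gets 11 under Webster and 12 under Jefferson.

11 and 12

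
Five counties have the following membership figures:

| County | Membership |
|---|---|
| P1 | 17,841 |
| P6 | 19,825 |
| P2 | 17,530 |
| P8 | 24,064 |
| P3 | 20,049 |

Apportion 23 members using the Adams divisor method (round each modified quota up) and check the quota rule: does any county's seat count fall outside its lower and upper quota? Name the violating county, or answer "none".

none

Standard quotas: P1 4.132, P6 4.591, P2 4.060, P8 5.573, P3 4.643.
Adams allocation: P1 4, P6 5, P2 4, P8 5, P3 5.
Every allocation lies between the lower and upper quota.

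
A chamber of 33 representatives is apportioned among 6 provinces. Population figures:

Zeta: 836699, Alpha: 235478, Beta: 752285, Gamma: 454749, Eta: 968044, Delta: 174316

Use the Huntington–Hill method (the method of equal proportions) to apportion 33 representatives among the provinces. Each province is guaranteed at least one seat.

Zeta 8, Alpha 2, Beta 7, Gamma 4, Eta 10, Delta 2

With divisor 101863: modified quotas Zeta 8.214, Alpha 2.312, Beta 7.385, Gamma 4.464, Eta 9.503, Delta 1.711.
Geometric-mean thresholds: Zeta √(8·9)=8.485, Alpha √(2·3)=2.449, Beta √(7·8)=7.483, Gamma √(4·5)=4.472, Eta √(9·10)=9.487, Delta √(1·2)=1.414.
Each quota rounded against its threshold gives Zeta 8, Alpha 2, Beta 7, Gamma 4, Eta 10, Delta 2 (total 33).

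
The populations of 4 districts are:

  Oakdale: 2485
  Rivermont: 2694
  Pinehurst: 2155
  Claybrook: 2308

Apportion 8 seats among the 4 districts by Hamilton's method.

Standard divisor: 9642 ÷ 8 ≈ 1205.25.
Standard quotas: Oakdale 2.062, Rivermont 2.235, Pinehurst 1.788, Claybrook 1.915.
Lower quotas: Oakdale 2, Rivermont 2, Pinehurst 1, Claybrook 1 (sum 6, leaving 2 seats).
Remainders in descending order: Claybrook 0.915, Pinehurst 0.788, Rivermont 0.235, Oakdale 0.062.
The surplus seats go to Claybrook, Pinehurst.

Oakdale 2, Rivermont 2, Pinehurst 2, Claybrook 2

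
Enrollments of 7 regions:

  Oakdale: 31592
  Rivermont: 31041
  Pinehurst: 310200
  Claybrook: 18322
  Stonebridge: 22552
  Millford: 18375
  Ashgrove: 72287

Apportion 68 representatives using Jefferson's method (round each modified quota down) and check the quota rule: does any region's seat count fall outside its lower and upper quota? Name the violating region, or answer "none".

Pinehurst

Standard quotas: Oakdale 4.259, Rivermont 4.185, Pinehurst 41.822, Claybrook 2.470, Stonebridge 3.041, Millford 2.477, Ashgrove 9.746.
Jefferson allocation: Oakdale 4, Rivermont 4, Pinehurst 43, Claybrook 2, Stonebridge 3, Millford 2, Ashgrove 10.
Pinehurst has quota 41.822 (lower 41, upper 42) but receives 43 — outside the quota interval.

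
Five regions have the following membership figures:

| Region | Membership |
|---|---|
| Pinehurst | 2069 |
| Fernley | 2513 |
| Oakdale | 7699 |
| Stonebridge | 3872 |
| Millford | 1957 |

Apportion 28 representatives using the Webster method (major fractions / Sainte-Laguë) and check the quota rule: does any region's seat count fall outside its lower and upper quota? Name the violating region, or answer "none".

Standard quotas: Pinehurst 3.199, Fernley 3.885, Oakdale 11.903, Stonebridge 5.987, Millford 3.026.
Webster allocation: Pinehurst 3, Fernley 4, Oakdale 12, Stonebridge 6, Millford 3.
Every allocation lies between the lower and upper quota.

none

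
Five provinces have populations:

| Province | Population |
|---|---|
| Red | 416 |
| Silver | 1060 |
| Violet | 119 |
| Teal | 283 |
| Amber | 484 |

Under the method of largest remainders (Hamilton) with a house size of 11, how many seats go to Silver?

5

Total 2362; standard divisor 2362/11 ≈ 214.727.
Standard quotas: Red 1.937, Silver 4.936, Violet 0.554, Teal 1.318, Amber 2.254.
Lower quotas: Red 1, Silver 4, Violet 0, Teal 1, Amber 2 (sum 8, leaving 3 seats).
Remainders in descending order: Red 0.937, Silver 0.936, Violet 0.554, Teal 0.318, Amber 0.254.
Largest remainders: Red, Silver, Violet receive the extra seats.
Silver receives 5.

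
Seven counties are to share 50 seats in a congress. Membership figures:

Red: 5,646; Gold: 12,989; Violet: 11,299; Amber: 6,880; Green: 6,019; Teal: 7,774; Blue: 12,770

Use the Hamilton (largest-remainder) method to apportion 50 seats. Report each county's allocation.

Total 63377; standard divisor 63377/50 ≈ 1267.54.
Standard quotas: Red 4.4543, Gold 10.2474, Violet 8.9141, Amber 5.4278, Green 4.7486, Teal 6.1331, Blue 10.0746.
Lower quotas: Red 4, Gold 10, Violet 8, Amber 5, Green 4, Teal 6, Blue 10 (sum 47, leaving 3 seats).
Remainders in descending order: Violet 0.9141, Green 0.7486, Red 0.4543, Amber 0.4278, Gold 0.2474, Teal 0.1331, Blue 0.0746.
Largest remainders: Violet, Green, Red receive the extra seats.

Red 5, Gold 10, Violet 9, Amber 5, Green 5, Teal 6, Blue 10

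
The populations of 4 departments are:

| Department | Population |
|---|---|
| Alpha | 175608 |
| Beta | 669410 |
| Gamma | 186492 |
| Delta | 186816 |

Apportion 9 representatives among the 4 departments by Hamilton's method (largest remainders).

Alpha=1; Beta=5; Gamma=1; Delta=2

The standard divisor is 1218326/9 ≈ 135369.556.
Standard quotas: Alpha 1.2972, Beta 4.9451, Gamma 1.3777, Delta 1.3800.
Lower quotas: Alpha 1, Beta 4, Gamma 1, Delta 1 (sum 7, leaving 2 seats).
Remainders in descending order: Beta 0.9451, Delta 0.3800, Gamma 0.3777, Alpha 0.2972.
Largest remainders: Beta, Delta receive the extra seats.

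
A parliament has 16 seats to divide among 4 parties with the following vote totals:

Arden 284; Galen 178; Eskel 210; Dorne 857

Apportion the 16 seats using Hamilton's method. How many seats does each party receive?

Arden 3; Galen 2; Eskel 2; Dorne 9

Standard divisor: 1529 ÷ 16 ≈ 95.562.
Standard quotas: Arden 2.972, Galen 1.863, Eskel 2.198, Dorne 8.968.
Lower quotas: Arden 2, Galen 1, Eskel 2, Dorne 8 (sum 13, leaving 3 seats).
Remainders in descending order: Arden 0.972, Dorne 0.968, Galen 0.863, Eskel 0.198.
Largest remainders: Arden, Dorne, Galen receive the extra seats.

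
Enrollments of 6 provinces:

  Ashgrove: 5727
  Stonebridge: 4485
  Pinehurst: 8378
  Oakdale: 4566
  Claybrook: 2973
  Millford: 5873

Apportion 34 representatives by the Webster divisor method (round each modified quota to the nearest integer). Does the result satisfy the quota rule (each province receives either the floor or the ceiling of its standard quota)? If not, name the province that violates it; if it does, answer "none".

none

Standard quotas: Ashgrove 6.085, Stonebridge 4.765, Pinehurst 8.901, Oakdale 4.851, Claybrook 3.159, Millford 6.240.
Webster allocation: Ashgrove 6, Stonebridge 5, Pinehurst 9, Oakdale 5, Claybrook 3, Millford 6.
Every allocation lies between the lower and upper quota.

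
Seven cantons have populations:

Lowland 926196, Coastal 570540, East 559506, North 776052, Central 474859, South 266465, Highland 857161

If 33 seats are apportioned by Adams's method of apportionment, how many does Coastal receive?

Standard divisor 4430779/33 ≈ 134266.03; standard quotas: Lowland 6.898, Coastal 4.249, East 4.167, North 5.780, Central 3.537, South 1.985, Highland 6.384.
Rounding up gives 7, 5, 5, 6, 4, 2, 7 = 36 seats, so the divisor must be adjusted.
With modified divisor 148600: modified quotas Lowland 6.233, Coastal 3.839, East 3.765, North 5.222, Central 3.196, South 1.793, Highland 5.768.
Rounding up: Lowland 7, Coastal 4, East 4, North 6, Central 4, South 2, Highland 6 (total 33).
Coastal receives 4.

4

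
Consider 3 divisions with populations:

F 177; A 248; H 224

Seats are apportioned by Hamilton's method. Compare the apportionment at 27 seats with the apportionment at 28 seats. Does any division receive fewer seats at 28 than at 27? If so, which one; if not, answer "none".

At 27 seats: F 8, A 10, H 9.
At 28 seats: F 7, A 11, H 10.
F drops from 8 to 7.

F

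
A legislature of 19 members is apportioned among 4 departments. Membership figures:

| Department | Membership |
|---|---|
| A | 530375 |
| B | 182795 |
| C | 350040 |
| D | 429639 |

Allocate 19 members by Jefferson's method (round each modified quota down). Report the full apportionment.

Standard divisor 1492849/19 ≈ 78571; standard quotas: A 6.750, B 2.326, C 4.455, D 5.468.
Rounding down gives 6, 2, 4, 5 = 17 seats, so the divisor must be adjusted.
With modified divisor 70800: modified quotas A 7.491, B 2.582, C 4.944, D 6.068.
Rounding down: A 7, B 2, C 4, D 6 (total 19).

A 7; B 2; C 4; D 6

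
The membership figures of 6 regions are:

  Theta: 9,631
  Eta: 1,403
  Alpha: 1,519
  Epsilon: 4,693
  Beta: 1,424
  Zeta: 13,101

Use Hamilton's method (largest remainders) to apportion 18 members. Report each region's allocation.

Theta: 5, Eta: 1, Alpha: 1, Epsilon: 3, Beta: 1, Zeta: 7

Standard divisor: 31771 ÷ 18 ≈ 1765.056.
Standard quotas: Theta 5.4565, Eta 0.7949, Alpha 0.8606, Epsilon 2.6588, Beta 0.8068, Zeta 7.4224.
Lower quotas: Theta 5, Eta 0, Alpha 0, Epsilon 2, Beta 0, Zeta 7 (sum 14, leaving 4 seats).
Remainders in descending order: Alpha 0.8606, Beta 0.8068, Eta 0.7949, Epsilon 0.6588, Theta 0.4565, Zeta 0.4224.
Largest remainders: Alpha, Beta, Eta, Epsilon receive the extra seats.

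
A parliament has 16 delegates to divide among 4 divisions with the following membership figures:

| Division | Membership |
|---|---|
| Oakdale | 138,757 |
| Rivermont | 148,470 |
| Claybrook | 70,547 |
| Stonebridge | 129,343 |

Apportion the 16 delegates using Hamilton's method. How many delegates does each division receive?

Oakdale: 5, Rivermont: 5, Claybrook: 2, Stonebridge: 4

Total 487117; standard divisor 487117/16 ≈ 30444.812.
Standard quotas: Oakdale 4.5577, Rivermont 4.8767, Claybrook 2.3172, Stonebridge 4.2484.
Lower quotas: Oakdale 4, Rivermont 4, Claybrook 2, Stonebridge 4 (sum 14, leaving 2 seats).
Remainders in descending order: Rivermont 0.8767, Oakdale 0.5577, Claybrook 0.3172, Stonebridge 0.2484.
Largest remainders: Rivermont, Oakdale receive the extra seats.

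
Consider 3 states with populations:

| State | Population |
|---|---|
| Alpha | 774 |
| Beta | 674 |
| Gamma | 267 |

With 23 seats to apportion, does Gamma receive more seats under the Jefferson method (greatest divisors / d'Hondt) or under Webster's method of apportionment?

Webster

Jefferson: Alpha 11, Beta 9, Gamma 3.
Webster: Alpha 10, Beta 9, Gamma 4.
Gamma gets 3 under Jefferson and 4 under Webster.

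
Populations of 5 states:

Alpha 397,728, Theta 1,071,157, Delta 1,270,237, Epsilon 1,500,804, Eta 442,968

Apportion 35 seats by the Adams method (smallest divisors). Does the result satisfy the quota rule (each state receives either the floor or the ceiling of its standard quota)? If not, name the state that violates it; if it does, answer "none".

none

Standard quotas: Alpha 2.973, Theta 8.006, Delta 9.494, Epsilon 11.217, Eta 3.311.
Adams allocation: Alpha 3, Theta 8, Delta 9, Epsilon 11, Eta 4.
Every allocation lies between the lower and upper quota.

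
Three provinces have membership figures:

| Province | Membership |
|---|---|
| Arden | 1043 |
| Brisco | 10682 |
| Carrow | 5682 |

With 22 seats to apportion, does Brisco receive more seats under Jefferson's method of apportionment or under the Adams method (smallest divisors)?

Jefferson

Jefferson: Arden 1, Brisco 14, Carrow 7.
Adams: Arden 2, Brisco 13, Carrow 7.
Brisco gets 14 under Jefferson and 13 under Adams.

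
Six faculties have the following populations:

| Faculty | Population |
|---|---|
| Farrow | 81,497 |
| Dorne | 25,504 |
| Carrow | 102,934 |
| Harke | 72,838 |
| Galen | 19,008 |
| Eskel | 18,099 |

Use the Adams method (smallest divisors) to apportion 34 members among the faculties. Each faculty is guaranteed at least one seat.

Farrow 8, Dorne 3, Carrow 11, Harke 8, Galen 2, Eskel 2

Standard divisor 319880/34 ≈ 9408.235; standard quotas: Farrow 8.662, Dorne 2.711, Carrow 10.941, Harke 7.742, Galen 2.020, Eskel 1.924.
Rounding up gives 9, 3, 11, 8, 3, 2 = 36 seats, so the divisor must be adjusted.
With modified divisor 10240: modified quotas Farrow 7.959, Dorne 2.491, Carrow 10.052, Harke 7.113, Galen 1.856, Eskel 1.767.
Rounding up: Farrow 8, Dorne 3, Carrow 11, Harke 8, Galen 2, Eskel 2 (total 34).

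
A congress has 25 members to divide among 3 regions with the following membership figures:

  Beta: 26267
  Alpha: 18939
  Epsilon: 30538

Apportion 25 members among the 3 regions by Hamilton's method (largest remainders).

Beta 9; Alpha 6; Epsilon 10

Standard divisor: 75744 ÷ 25 ≈ 3029.76.
Standard quotas: Beta 8.6697, Alpha 6.2510, Epsilon 10.0793.
Lower quotas: Beta 8, Alpha 6, Epsilon 10 (sum 24, leaving 1 seat).
Remainders in descending order: Beta 0.6697, Alpha 0.2510, Epsilon 0.0793.
Largest remainder: Beta receives the extra seat.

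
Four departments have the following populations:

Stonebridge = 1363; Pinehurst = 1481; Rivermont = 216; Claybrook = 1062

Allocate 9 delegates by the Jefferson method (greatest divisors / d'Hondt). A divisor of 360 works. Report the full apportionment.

With modified divisor 360: modified quotas Stonebridge 3.786, Pinehurst 4.114, Rivermont 0.600, Claybrook 2.950.
Rounding down: Stonebridge 3, Pinehurst 4, Rivermont 0, Claybrook 2 (total 9).

Stonebridge=3; Pinehurst=4; Rivermont=0; Claybrook=2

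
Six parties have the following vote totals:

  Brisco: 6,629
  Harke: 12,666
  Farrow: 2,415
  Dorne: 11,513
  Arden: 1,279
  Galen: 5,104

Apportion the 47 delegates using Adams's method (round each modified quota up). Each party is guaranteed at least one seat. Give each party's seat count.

Standard divisor 39606/47 ≈ 842.681; standard quotas: Brisco 7.867, Harke 15.031, Farrow 2.866, Dorne 13.662, Arden 1.518, Galen 6.057.
Rounding up gives 8, 16, 3, 14, 2, 7 = 50 seats, so the divisor must be adjusted.
With modified divisor 900: modified quotas Brisco 7.366, Harke 14.073, Farrow 2.683, Dorne 12.792, Arden 1.421, Galen 5.671.
Rounding up: Brisco 8, Harke 15, Farrow 3, Dorne 13, Arden 2, Galen 6 (total 47).

Brisco 8, Harke 15, Farrow 3, Dorne 13, Arden 2, Galen 6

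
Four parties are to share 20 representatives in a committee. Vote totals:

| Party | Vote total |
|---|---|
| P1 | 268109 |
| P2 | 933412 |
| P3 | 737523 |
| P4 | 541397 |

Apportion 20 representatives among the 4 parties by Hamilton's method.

Standard divisor: 2480441 ÷ 20 ≈ 124022.05.
Standard quotas: P1 2.1618, P2 7.5262, P3 5.9467, P4 4.3653.
Lower quotas: P1 2, P2 7, P3 5, P4 4 (sum 18, leaving 2 seats).
Remainders in descending order: P3 0.9467, P2 0.5262, P4 0.3653, P1 0.1618.
Largest remainders: P3, P2 receive the extra seats.

P1 2, P2 8, P3 6, P4 4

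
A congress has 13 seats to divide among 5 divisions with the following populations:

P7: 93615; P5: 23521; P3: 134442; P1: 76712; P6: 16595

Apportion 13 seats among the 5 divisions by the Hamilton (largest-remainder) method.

Total 344885; standard divisor 344885/13 ≈ 26529.615.
Standard quotas: P7 3.5287, P5 0.8866, P3 5.0676, P1 2.8916, P6 0.6255.
Lower quotas: P7 3, P5 0, P3 5, P1 2, P6 0 (sum 10, leaving 3 seats).
Remainders in descending order: P1 0.8916, P5 0.8866, P6 0.6255, P7 0.5287, P3 0.0676.
The surplus seats go to P1, P5, P6.

P7 3; P5 1; P3 5; P1 3; P6 1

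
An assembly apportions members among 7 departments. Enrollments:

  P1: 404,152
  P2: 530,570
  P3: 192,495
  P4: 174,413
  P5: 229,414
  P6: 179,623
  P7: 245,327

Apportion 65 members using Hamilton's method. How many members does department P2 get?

18

The standard divisor is 1955994/65 ≈ 30092.215.
Standard quotas: P1 13.4305, P2 17.6315, P3 6.3968, P4 5.7960, P5 7.6237, P6 5.9691, P7 8.1525.
Lower quotas: P1 13, P2 17, P3 6, P4 5, P5 7, P6 5, P7 8 (sum 61, leaving 4 seats).
Remainders in descending order: P6 0.9691, P4 0.7960, P2 0.6315, P5 0.6237, P1 0.4305, P3 0.3968, P7 0.1525.
Largest remainders: P6, P4, P2, P5 receive the extra seats.
P2 receives 18.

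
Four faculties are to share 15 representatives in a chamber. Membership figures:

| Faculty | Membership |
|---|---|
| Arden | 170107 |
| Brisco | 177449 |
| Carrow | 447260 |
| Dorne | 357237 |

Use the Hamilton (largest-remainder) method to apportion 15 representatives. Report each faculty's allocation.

Arden: 2, Brisco: 2, Carrow: 6, Dorne: 5

Standard divisor: 1152053 ÷ 15 ≈ 76803.533.
Standard quotas: Arden 2.2148, Brisco 2.3104, Carrow 5.8234, Dorne 4.6513.
Lower quotas: Arden 2, Brisco 2, Carrow 5, Dorne 4 (sum 13, leaving 2 seats).
Remainders in descending order: Carrow 0.8234, Dorne 0.6513, Brisco 0.3104, Arden 0.2148.
The surplus seats go to Carrow, Dorne.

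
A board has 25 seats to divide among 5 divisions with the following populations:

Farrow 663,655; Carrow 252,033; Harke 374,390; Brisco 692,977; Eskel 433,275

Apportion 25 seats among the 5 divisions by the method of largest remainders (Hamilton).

The standard divisor is 2416330/25 ≈ 96653.2.
Standard quotas: Farrow 6.8664, Carrow 2.6076, Harke 3.8735, Brisco 7.1697, Eskel 4.4828.
Lower quotas: Farrow 6, Carrow 2, Harke 3, Brisco 7, Eskel 4 (sum 22, leaving 3 seats).
Remainders in descending order: Harke 0.8735, Farrow 0.8664, Carrow 0.6076, Eskel 0.4828, Brisco 0.1697.
The surplus seats go to Harke, Farrow, Carrow.

Farrow 7, Carrow 3, Harke 4, Brisco 7, Eskel 4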